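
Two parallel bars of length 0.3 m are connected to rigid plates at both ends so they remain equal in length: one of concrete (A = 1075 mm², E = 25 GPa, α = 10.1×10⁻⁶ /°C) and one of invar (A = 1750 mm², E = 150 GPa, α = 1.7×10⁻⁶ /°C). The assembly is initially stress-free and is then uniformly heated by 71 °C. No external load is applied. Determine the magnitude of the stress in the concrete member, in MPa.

σ ≈ 13.5 MPa (compressive)

The concrete has the larger α, so on heating it would change length more than the invar if both were free. The rigid plates force a common final length, so the concrete is put into compression and the invar into tension, with equal and opposite forces P (no external load).
Setting the final lengths equal and cancelling L: (α₁ − α₂)ΔT = P/(A₁E₁) + P/(A₂E₂).
|α₁ − α₂|·ΔT = 8.4×10⁻⁶ × 71 = 0.0005964.
1/(A₁E₁) + 1/(A₂E₂) = 1/(1075×25×10³) + 1/(1750×150×10³) = 4.102×10⁻⁸ N⁻¹.
So P = 0.0005964 / 4.102×10⁻⁸ = 14.54 kN.
σ_{concrete} = P/A₁ = 14540/1075 = 13.53 MPa, compressive.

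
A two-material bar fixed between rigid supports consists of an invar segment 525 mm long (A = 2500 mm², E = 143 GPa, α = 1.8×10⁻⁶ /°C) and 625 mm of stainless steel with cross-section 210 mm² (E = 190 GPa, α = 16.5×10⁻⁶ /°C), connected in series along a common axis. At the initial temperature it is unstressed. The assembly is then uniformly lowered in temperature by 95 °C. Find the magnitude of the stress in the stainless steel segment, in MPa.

If the supports were absent, the total length change would be Σ αᵢΔT Lᵢ = 1.8×10⁻⁶×95×525 + 16.5×10⁻⁶×95×625 = 1.069 mm.
The rigid supports impose zero overall length change; the single axial force P common to all segments must satisfy P Σ Lᵢ/(AᵢEᵢ) = δ_free.
Σ Lᵢ/(AᵢEᵢ) = 525/(2500×143×10³) + 625/(210×190×10³) = 1.713×10⁻⁵ mm/N.
P = 1.069 / 1.713×10⁻⁵ = 62420 N = 62.42 kN, tensile.
σ_{stainless steel} = P / A = 62420 / 210 = 297.2 MPa.

σ ≈ 297 MPa (tensile)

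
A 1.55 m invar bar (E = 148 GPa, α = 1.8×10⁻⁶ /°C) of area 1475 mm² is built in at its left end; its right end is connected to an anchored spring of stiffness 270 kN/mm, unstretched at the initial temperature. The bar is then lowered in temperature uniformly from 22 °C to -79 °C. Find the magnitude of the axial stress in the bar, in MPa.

σ ≈ 17.7 MPa (tensile)

Free thermal contraction: δ_free = αΔT L = 1.8×10⁻⁶ × 101 × 1550 = 0.2818 mm.
With a force P in the spring, the elastic change of the bar is PL/(AE) and that of the spring is P/k; compatibility requires their sum to equal δ_free.
P [ L/(AE) + 1/k ] = δ_free → P [ 1550/(1475×148×10³) + 1/(270×10³) ] = 0.2818.
P = 0.2818 / 1.08×10⁻⁵ = 26080 N.
σ = P/A = 26080/1475 = 17.68 MPa.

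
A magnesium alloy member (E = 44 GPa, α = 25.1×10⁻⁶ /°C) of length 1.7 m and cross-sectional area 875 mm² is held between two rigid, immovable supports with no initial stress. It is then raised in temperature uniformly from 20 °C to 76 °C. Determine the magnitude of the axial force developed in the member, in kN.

P ≈ 54.1 kN (compressive)

Full restraint means ε = 0, so the stress is σ = EαΔT = 44×10³ × 25.1×10⁻⁶ × 56 = 61.85 MPa.
P = AEαΔT = 875 × 44×10³ × 25.1×10⁻⁶ × 56 = 54.12 kN (compressive).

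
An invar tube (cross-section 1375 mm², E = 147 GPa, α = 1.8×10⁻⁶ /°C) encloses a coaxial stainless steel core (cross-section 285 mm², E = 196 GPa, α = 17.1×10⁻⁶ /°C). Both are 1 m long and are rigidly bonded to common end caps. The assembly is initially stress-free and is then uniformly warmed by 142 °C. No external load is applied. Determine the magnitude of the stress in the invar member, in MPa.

The stainless steel has the larger α, so on heating it would change length more than the invar if both were free. The rigid plates force a common final length, so the stainless steel is put into compression and the invar into tension, with equal and opposite forces P (no external load).
Setting the final lengths equal and cancelling L: (α₁ − α₂)ΔT = P/(A₁E₁) + P/(A₂E₂).
|α₁ − α₂|·ΔT = 15.3×10⁻⁶ × 142 = 0.002173.
1/(A₁E₁) + 1/(A₂E₂) = 1/(1375×147×10³) + 1/(285×196×10³) = 2.285×10⁻⁸ N⁻¹.
P = 0.002173 / 2.285×10⁻⁸ = 95080 N = 95.08 kN.
σ_{invar} = P/A₁ = 95080/1375 = 69.15 MPa, tensile.

σ ≈ 69.2 MPa (tensile)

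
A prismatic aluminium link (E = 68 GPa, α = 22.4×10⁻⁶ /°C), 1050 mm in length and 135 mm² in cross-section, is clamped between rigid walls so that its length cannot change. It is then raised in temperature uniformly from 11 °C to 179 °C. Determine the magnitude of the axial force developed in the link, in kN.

P ≈ 34.5 kN (compressive)

Full restraint means ε = 0, so the stress is σ = EαΔT = 68×10³ × 22.4×10⁻⁶ × 168 = 255.9 MPa.
P = AEαΔT = 135 × 68×10³ × 22.4×10⁻⁶ × 168 = 34.55 kN (compressive).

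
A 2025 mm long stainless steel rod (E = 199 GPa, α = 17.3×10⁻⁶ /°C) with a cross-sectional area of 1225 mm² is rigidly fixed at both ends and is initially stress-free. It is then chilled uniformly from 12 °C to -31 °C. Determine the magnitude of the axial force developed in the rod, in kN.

P ≈ 181 kN (tensile)

Full restraint means ε = 0, so the stress is σ = EαΔT = 199×10³ × 17.3×10⁻⁶ × 43 = 148 MPa.
Axial force P = σA = 148 × 1225 = 181300 N = 181.3 kN, tensile.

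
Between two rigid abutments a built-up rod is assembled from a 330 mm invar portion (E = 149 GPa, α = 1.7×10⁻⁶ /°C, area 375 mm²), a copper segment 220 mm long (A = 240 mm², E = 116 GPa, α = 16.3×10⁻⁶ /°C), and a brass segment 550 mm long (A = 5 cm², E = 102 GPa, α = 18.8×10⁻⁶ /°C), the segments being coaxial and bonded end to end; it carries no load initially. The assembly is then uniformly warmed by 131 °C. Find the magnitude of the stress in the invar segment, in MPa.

σ ≈ 206 MPa (compressive)

If the supports were absent, the total length change would be Σ αᵢΔT Lᵢ = 1.7×10⁻⁶×131×330 + 16.3×10⁻⁶×131×220 + 18.8×10⁻⁶×131×550 = 1.898 mm.
Since the ends are fixed, an axial force P builds up, equal in every segment, with P · Σ Lᵢ/(AᵢEᵢ) = δ_free.
Σ Lᵢ/(AᵢEᵢ) = 330/(375×149×10³) + 220/(240×116×10³) + 550/(500×102×10³) = 2.459×10⁻⁵ mm/N.
So P = 1.898 / 2.459×10⁻⁵ = 77.17 kN, compressive.
σ_{invar} = P / A = 77170 / 375 = 205.8 MPa.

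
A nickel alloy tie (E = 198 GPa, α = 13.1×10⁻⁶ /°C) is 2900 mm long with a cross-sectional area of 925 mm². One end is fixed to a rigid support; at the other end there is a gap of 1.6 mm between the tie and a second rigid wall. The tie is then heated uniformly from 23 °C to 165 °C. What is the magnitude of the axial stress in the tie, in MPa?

σ ≈ 259 MPa (compressive)

Free thermal elongation = αΔT L = 13.1×10⁻⁶ × 142 × 2900 = 5.395 mm.
After closing the 1.6 mm clearance, 5.395 − 1.6 = 3.795 mm of expansion remains to be suppressed by the wall.
That suppressed elongation corresponds to σ = E·Δ/L = 198×10³ × 3.795/2900 = 259.1 MPa.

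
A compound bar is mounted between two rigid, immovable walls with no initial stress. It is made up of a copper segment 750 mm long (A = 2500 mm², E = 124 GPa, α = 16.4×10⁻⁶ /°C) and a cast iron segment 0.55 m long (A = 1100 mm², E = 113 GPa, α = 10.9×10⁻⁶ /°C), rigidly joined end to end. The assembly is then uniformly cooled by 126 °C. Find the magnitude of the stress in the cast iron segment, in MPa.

With the walls removed the bar would change length by δ_free = Σ αᵢΔT Lᵢ = 16.4×10⁻⁶×126×750 + 10.9×10⁻⁶×126×550 = 2.305 mm.
The rigid supports impose zero overall length change; the single axial force P common to all segments must satisfy P Σ Lᵢ/(AᵢEᵢ) = δ_free.
Σ Lᵢ/(AᵢEᵢ) = 750/(2500×124×10³) + 550/(1100×113×10³) = 6.844×10⁻⁶ mm/N.
Hence P = δ_free / Σ(L/AE) = 2.305/6.844×10⁻⁶ = 336.8 kN (tensile).
σ_{cast iron} = P / A = 336800 / 1100 = 306.2 MPa.

σ ≈ 306 MPa (tensile)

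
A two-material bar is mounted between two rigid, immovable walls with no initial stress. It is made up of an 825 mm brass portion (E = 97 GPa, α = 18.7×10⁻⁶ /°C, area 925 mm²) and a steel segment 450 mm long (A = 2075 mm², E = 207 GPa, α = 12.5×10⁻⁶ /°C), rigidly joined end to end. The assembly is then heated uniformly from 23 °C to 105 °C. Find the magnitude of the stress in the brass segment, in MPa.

If the supports were absent, the total length change would be Σ αᵢΔT Lᵢ = 18.7×10⁻⁶×82×825 + 12.5×10⁻⁶×82×450 = 1.726 mm.
The walls prevent any net length change, so an axial force P (same in every segment) develops. Compatibility: P · Σ Lᵢ/(AᵢEᵢ) = δ_free.
Σ Lᵢ/(AᵢEᵢ) = 825/(925×97×10³) + 450/(2075×207×10³) = 1.024×10⁻⁵ mm/N.
So P = 1.726 / 1.024×10⁻⁵ = 168.5 kN, compressive.
σ_{brass} = P / A = 168500 / 925 = 182.2 MPa.

σ ≈ 182 MPa (compressive)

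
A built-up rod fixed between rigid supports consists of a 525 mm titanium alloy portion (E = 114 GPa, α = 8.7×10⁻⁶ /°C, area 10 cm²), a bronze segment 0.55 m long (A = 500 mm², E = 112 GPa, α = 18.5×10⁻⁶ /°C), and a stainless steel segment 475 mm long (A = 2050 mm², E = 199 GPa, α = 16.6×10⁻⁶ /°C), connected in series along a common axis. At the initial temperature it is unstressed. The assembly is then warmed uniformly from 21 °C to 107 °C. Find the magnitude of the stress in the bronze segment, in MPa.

Free thermal expansion of the whole bar: Σ αᵢΔT Lᵢ = 8.7×10⁻⁶×86×525 + 18.5×10⁻⁶×86×550 + 16.6×10⁻⁶×86×475 = 1.946 mm.
Since the ends are fixed, an axial force P builds up, equal in every segment, with P · Σ Lᵢ/(AᵢEᵢ) = δ_free.
Σ Lᵢ/(AᵢEᵢ) = 525/(1000×114×10³) + 550/(500×112×10³) + 475/(2050×199×10³) = 1.559×10⁻⁵ mm/N.
So P = 1.946 / 1.559×10⁻⁵ = 124.8 kN, compressive.
σ_{bronze} = P / A = 124800 / 500 = 249.6 MPa.

σ ≈ 250 MPa (compressive)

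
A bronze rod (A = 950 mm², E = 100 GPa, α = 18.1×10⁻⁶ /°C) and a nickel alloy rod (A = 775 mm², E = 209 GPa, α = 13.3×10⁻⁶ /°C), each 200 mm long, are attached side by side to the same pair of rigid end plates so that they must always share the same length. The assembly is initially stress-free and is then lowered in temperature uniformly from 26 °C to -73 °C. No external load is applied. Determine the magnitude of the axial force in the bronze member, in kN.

P ≈ 28.5 kN (tensile in the bronze)

Both members must finish at the same length. With the larger α, the bronze tends to over-contract; the plates restrain it, putting the bronze in tension and the nickel alloy in compression. With no external load the two internal forces are equal and opposite, magnitude P.
Setting the final lengths equal and cancelling L: (α₁ − α₂)ΔT = P/(A₁E₁) + P/(A₂E₂).
|α₁ − α₂|·ΔT = 4.8×10⁻⁶ × 99 = 0.0004752.
1/(A₁E₁) + 1/(A₂E₂) = 1/(950×100×10³) + 1/(775×209×10³) = 1.67×10⁻⁸ N⁻¹.
So P = 0.0004752 / 1.67×10⁻⁸ = 28.45 kN.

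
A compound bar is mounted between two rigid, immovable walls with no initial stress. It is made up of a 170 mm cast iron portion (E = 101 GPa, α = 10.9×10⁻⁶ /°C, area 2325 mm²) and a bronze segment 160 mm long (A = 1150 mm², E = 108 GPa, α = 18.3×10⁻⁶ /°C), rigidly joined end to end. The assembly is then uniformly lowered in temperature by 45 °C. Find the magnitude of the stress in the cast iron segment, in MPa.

σ ≈ 46 MPa (tensile)

If the supports were absent, the total length change would be Σ αᵢΔT Lᵢ = 10.9×10⁻⁶×45×170 + 18.3×10⁻⁶×45×160 = 0.2151 mm.
The rigid supports impose zero overall length change; the single axial force P common to all segments must satisfy P Σ Lᵢ/(AᵢEᵢ) = δ_free.
Σ Lᵢ/(AᵢEᵢ) = 170/(2325×101×10³) + 160/(1150×108×10³) = 2.012×10⁻⁶ mm/N.
Hence P = δ_free / Σ(L/AE) = 0.2151/2.012×10⁻⁶ = 106.9 kN (tensile).
σ_{cast iron} = P / A = 106900 / 2325 = 45.99 MPa.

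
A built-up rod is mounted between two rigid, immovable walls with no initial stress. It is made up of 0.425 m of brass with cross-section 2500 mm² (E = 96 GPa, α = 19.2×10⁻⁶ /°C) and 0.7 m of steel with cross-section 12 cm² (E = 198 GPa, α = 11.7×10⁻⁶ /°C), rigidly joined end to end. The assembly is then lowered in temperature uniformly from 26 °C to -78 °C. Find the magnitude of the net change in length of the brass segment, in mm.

|ΔL| ≈ 0.21 mm

With the walls removed the bar would change length by δ_free = Σ αᵢΔT Lᵢ = 19.2×10⁻⁶×104×425 + 11.7×10⁻⁶×104×700 = 1.7 mm.
The walls prevent any net length change, so an axial force P (same in every segment) develops. Compatibility: P · Σ Lᵢ/(AᵢEᵢ) = δ_free.
Σ Lᵢ/(AᵢEᵢ) = 425/(2500×96×10³) + 700/(1200×198×10³) = 4.717×10⁻⁶ mm/N.
P = 1.7 / 4.717×10⁻⁶ = 360500 N = 360.5 kN, tensile.
For the brass segment, free thermal change = 19.2×10⁻⁶×104×425 = 0.8486 mm and elastic change from P = 360500×425/(2500×96×10³) = 0.6384 mm; these oppose, so the net change is 0.21 mm (segment shortens).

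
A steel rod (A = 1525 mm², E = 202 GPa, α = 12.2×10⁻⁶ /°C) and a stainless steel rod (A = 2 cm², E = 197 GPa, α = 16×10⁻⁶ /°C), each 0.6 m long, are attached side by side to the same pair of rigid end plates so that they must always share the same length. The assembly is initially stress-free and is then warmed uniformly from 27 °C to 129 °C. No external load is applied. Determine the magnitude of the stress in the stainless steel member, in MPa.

The stainless steel has the larger α, so on heating it would change length more than the steel if both were free. The rigid plates force a common final length, so the stainless steel is put into compression and the steel into tension, with equal and opposite forces P (no external load).
Compatibility of the two members (thermal + elastic change equal): (α₁ − α₂)ΔT = P·[1/(A₁E₁) + 1/(A₂E₂)].
|α₁ − α₂|·ΔT = 3.8×10⁻⁶ × 102 = 0.0003876.
1/(A₁E₁) + 1/(A₂E₂) = 1/(1525×202×10³) + 1/(200×197×10³) = 2.863×10⁻⁸ N⁻¹.
P = 0.0003876 / 2.863×10⁻⁸ = 13540 N = 13.54 kN.
σ_{stainless steel} = P/A₂ = 13540/200 = 67.7 MPa, compressive.

σ ≈ 67.7 MPa (compressive)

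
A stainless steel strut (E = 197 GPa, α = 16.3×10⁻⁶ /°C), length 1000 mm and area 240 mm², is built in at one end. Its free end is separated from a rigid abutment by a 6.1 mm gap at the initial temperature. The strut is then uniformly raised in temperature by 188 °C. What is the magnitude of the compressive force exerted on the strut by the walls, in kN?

If the wall were absent the strut would grow by αΔT L = 16.3×10⁻⁶ × 188 × 1000 = 3.064 mm.
Since δ_free = 3.06 mm is less than the 6.1 mm gap, the strut never touches the wall. No axial force develops.

P ≈ 0 kN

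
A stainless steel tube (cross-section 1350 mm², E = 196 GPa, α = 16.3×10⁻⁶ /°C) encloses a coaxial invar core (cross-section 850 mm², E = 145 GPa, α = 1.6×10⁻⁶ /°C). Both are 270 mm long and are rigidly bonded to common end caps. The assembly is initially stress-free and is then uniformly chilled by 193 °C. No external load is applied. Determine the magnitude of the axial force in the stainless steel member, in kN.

P ≈ 239 kN (tensile in the stainless steel)

Both members must finish at the same length. With the larger α, the stainless steel tends to over-contract; the plates restrain it, putting the stainless steel in tension and the invar in compression. With no external load the two internal forces are equal and opposite, magnitude P.
Equating the net (thermal + elastic) strains gives |α₁ − α₂|·ΔT = P·[1/(A₁E₁) + 1/(A₂E₂)].
|α₁ − α₂|·ΔT = 14.7×10⁻⁶ × 193 = 0.002837.
1/(A₁E₁) + 1/(A₂E₂) = 1/(1350×196×10³) + 1/(850×145×10³) = 1.189×10⁻⁸ N⁻¹.
P = 0.002837 / 1.189×10⁻⁸ = 238600 N = 238.6 kN.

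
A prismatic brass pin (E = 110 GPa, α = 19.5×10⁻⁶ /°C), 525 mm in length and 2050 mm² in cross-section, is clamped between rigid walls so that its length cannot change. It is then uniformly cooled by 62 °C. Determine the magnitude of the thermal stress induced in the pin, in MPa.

σ ≈ 133 MPa (tensile)

With length fixed, the mechanical strain must cancel the thermal strain αΔT = 19.5×10⁻⁶ × 62 = 1209×10⁻⁶.
σ = EαΔT = 110×10³ × 19.5×10⁻⁶ × 62 = 133 MPa (tensile; the pin is trying to contract).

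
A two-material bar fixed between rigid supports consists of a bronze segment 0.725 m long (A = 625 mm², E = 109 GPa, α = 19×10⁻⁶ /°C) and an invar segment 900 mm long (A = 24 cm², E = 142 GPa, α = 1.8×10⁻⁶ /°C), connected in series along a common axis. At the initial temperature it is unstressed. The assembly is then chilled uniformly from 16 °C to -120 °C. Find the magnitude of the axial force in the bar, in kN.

P ≈ 158 kN (tensile)

Free thermal contraction of the whole bar: Σ αᵢΔT Lᵢ = 19×10⁻⁶×136×725 + 1.8×10⁻⁶×136×900 = 2.094 mm.
The rigid supports impose zero overall length change; the single axial force P common to all segments must satisfy P Σ Lᵢ/(AᵢEᵢ) = δ_free.
The series flexibility is Σ Lᵢ/(AᵢEᵢ) = 725/(625×109×10³) + 900/(2400×142×10³) = 1.328×10⁻⁵ mm/N.
So P = 2.094 / 1.328×10⁻⁵ = 157.6 kN, tensile.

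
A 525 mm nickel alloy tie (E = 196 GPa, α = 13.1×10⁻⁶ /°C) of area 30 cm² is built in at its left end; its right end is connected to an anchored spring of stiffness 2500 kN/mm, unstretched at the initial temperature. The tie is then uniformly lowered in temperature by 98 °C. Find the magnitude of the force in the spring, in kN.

P ≈ 521 kN

The unrestrained thermal change is αΔT L = 13.1×10⁻⁶ × 98 × 525 = 0.674 mm.
Let P be the tensile force in the spring. The tie extends elastically by PL/(AE) and the spring stretches by P/k; together these equal δ_free.
P [ L/(AE) + 1/k ] = δ_free → P [ 525/(3000×196×10³) + 1/(2500×10³) ] = 0.674.
P = 0.674 / 1.293×10⁻⁶ = 521300 N.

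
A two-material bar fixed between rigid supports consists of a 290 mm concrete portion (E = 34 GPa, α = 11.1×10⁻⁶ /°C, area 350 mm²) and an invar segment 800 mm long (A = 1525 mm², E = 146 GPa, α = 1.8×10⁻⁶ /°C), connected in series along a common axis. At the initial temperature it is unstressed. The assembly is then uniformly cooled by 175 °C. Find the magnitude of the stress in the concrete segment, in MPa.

σ ≈ 83.3 MPa (tensile)

Free thermal contraction of the whole bar: Σ αᵢΔT Lᵢ = 11.1×10⁻⁶×175×290 + 1.8×10⁻⁶×175×800 = 0.8153 mm.
The walls prevent any net length change, so an axial force P (same in every segment) develops. Compatibility: P · Σ Lᵢ/(AᵢEᵢ) = δ_free.
The series flexibility is Σ Lᵢ/(AᵢEᵢ) = 290/(350×34×10³) + 800/(1525×146×10³) = 2.796×10⁻⁵ mm/N.
So P = 0.8153 / 2.796×10⁻⁵ = 29.16 kN, tensile.
σ_{concrete} = P / A = 29160 / 350 = 83.31 MPa.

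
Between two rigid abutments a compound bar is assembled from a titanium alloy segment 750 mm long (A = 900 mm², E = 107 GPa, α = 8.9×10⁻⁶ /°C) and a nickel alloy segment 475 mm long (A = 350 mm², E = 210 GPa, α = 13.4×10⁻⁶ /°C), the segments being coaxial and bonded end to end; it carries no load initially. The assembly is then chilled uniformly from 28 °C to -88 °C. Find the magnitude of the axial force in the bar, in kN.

With the walls removed the bar would change length by δ_free = Σ αᵢΔT Lᵢ = 8.9×10⁻⁶×116×750 + 13.4×10⁻⁶×116×475 = 1.513 mm.
Since the ends are fixed, an axial force P builds up, equal in every segment, with P · Σ Lᵢ/(AᵢEᵢ) = δ_free.
Σ Lᵢ/(AᵢEᵢ) = 750/(900×107×10³) + 475/(350×210×10³) = 1.425×10⁻⁵ mm/N.
P = 1.513 / 1.425×10⁻⁵ = 106100 N = 106.1 kN, tensile.

P ≈ 106 kN (tensile)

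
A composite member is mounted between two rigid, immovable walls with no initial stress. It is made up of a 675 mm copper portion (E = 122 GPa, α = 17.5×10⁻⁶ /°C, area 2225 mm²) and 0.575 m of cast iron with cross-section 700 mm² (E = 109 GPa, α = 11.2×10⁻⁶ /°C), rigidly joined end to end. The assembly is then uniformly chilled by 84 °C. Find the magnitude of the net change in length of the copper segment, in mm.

|ΔL| ≈ 0.612 mm

If the supports were absent, the total length change would be Σ αᵢΔT Lᵢ = 17.5×10⁻⁶×84×675 + 11.2×10⁻⁶×84×575 = 1.533 mm.
Since the ends are fixed, an axial force P builds up, equal in every segment, with P · Σ Lᵢ/(AᵢEᵢ) = δ_free.
The series flexibility is Σ Lᵢ/(AᵢEᵢ) = 675/(2225×122×10³) + 575/(700×109×10³) = 1.002×10⁻⁵ mm/N.
P = 1.533 / 1.002×10⁻⁵ = 153000 N = 153 kN, tensile.
For the copper segment, free thermal change = 17.5×10⁻⁶×84×675 = 0.9922 mm and elastic change from P = 153000×675/(2225×122×10³) = 0.3804 mm; these oppose, so the net change is 0.612 mm (segment shortens).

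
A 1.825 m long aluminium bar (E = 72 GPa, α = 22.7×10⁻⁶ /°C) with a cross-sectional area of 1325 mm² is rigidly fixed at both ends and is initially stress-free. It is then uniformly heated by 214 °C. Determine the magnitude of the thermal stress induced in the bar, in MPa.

σ ≈ 350 MPa (compressive)

Because both ends are immovable the net strain is zero, and the suppressed thermal strain is αΔT = 22.7×10⁻⁶ × 214 = 4857.8×10⁻⁶.
The stress required to suppress this strain is σ = Eε = 72×10³ × 4857.8×10⁻⁶ = 349.8 MPa, compressive since the bar is trying to expand.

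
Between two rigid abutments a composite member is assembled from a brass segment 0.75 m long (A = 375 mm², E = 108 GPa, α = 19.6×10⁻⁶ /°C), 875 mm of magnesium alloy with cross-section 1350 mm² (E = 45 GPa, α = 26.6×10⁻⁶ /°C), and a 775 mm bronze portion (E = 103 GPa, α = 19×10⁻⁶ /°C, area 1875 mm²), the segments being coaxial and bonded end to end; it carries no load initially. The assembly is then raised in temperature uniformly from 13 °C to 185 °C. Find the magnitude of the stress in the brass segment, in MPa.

If the supports were absent, the total length change would be Σ αᵢΔT Lᵢ = 19.6×10⁻⁶×172×750 + 26.6×10⁻⁶×172×875 + 19×10⁻⁶×172×775 = 9.064 mm.
The rigid supports impose zero overall length change; the single axial force P common to all segments must satisfy P Σ Lᵢ/(AᵢEᵢ) = δ_free.
The series flexibility is Σ Lᵢ/(AᵢEᵢ) = 750/(375×108×10³) + 875/(1350×45×10³) + 775/(1875×103×10³) = 3.693×10⁻⁵ mm/N.
P = 9.064 / 3.693×10⁻⁵ = 245400 N = 245.4 kN, compressive.
σ_{brass} = P / A = 245400 / 375 = 654.4 MPa.

σ ≈ 654 MPa (compressive)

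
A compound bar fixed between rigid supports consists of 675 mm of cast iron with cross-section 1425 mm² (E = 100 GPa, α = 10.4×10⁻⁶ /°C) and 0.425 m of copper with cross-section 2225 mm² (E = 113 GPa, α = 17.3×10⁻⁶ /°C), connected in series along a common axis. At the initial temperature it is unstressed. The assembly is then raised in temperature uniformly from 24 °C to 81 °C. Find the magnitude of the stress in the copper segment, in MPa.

With the walls removed the bar would change length by δ_free = Σ αᵢΔT Lᵢ = 10.4×10⁻⁶×57×675 + 17.3×10⁻⁶×57×425 = 0.8192 mm.
The rigid supports impose zero overall length change; the single axial force P common to all segments must satisfy P Σ Lᵢ/(AᵢEᵢ) = δ_free.
Σ Lᵢ/(AᵢEᵢ) = 675/(1425×100×10³) + 425/(2225×113×10³) = 6.427×10⁻⁶ mm/N.
So P = 0.8192 / 6.427×10⁻⁶ = 127.5 kN, compressive.
σ_{copper} = P / A = 127500 / 2225 = 57.29 MPa.

σ ≈ 57.3 MPa (compressive)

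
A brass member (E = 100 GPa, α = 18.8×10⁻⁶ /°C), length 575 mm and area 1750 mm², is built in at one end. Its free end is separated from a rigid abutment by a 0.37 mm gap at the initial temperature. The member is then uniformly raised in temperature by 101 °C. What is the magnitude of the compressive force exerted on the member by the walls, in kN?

Unrestrained expansion: δ_free = αΔT L = 18.8×10⁻⁶ × 101 × 575 = 1.092 mm.
The gap closes (δ_free > 0.37 mm) and the wall then resists a further 1.092 − 0.37 = 0.7218 mm of expansion.
That suppressed elongation corresponds to σ = E·Δ/L = 100×10³ × 0.7218/575 = 125.5 MPa.
Force on the wall = σA = 125.5 × 1750 mm² = 219.7 kN.

P ≈ 220 kN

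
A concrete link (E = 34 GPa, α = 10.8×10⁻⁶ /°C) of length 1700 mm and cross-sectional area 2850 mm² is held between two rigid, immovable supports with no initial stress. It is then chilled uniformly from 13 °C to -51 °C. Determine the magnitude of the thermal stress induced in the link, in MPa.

σ ≈ 23.5 MPa (tensile)

Because both ends are immovable the net strain is zero, and the suppressed thermal strain is αΔT = 10.8×10⁻⁶ × 64 = 691.2×10⁻⁶.
The stress required to suppress this strain is σ = Eε = 34×10³ × 691.2×10⁻⁶ = 23.5 MPa, tensile since the link is trying to contract.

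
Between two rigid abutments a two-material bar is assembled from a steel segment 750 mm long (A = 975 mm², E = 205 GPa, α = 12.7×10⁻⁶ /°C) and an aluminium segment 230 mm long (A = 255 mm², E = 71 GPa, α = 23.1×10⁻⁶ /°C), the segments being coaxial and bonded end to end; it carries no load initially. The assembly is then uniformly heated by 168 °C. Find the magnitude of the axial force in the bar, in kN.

If the supports were absent, the total length change would be Σ αᵢΔT Lᵢ = 12.7×10⁻⁶×168×750 + 23.1×10⁻⁶×168×230 = 2.493 mm.
Since the ends are fixed, an axial force P builds up, equal in every segment, with P · Σ Lᵢ/(AᵢEᵢ) = δ_free.
The series flexibility is Σ Lᵢ/(AᵢEᵢ) = 750/(975×205×10³) + 230/(255×71×10³) = 1.646×10⁻⁵ mm/N.
P = 2.493 / 1.646×10⁻⁵ = 151500 N = 151.5 kN, compressive.

P ≈ 151 kN (compressive)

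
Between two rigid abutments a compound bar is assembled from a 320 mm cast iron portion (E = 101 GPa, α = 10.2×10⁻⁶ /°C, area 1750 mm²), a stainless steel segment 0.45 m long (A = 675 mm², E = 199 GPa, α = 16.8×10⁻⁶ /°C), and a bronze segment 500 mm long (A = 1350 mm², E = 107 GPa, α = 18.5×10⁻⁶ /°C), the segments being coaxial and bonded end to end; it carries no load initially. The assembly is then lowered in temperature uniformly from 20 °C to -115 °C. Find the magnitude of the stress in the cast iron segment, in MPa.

With the walls removed the bar would change length by δ_free = Σ αᵢΔT Lᵢ = 10.2×10⁻⁶×135×320 + 16.8×10⁻⁶×135×450 + 18.5×10⁻⁶×135×500 = 2.71 mm.
Since the ends are fixed, an axial force P builds up, equal in every segment, with P · Σ Lᵢ/(AᵢEᵢ) = δ_free.
Σ Lᵢ/(AᵢEᵢ) = 320/(1750×101×10³) + 450/(675×199×10³) + 500/(1350×107×10³) = 8.622×10⁻⁶ mm/N.
P = 2.71 / 8.622×10⁻⁶ = 314300 N = 314.3 kN, tensile.
σ_{cast iron} = P / A = 314300 / 1750 = 179.6 MPa.

σ ≈ 180 MPa (tensile)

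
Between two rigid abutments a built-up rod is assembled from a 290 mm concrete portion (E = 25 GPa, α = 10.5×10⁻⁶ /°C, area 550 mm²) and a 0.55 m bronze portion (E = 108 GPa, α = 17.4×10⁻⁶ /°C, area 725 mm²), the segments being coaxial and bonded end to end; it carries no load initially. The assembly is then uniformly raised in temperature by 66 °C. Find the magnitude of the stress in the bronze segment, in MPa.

If the supports were absent, the total length change would be Σ αᵢΔT Lᵢ = 10.5×10⁻⁶×66×290 + 17.4×10⁻⁶×66×550 = 0.8326 mm.
The rigid supports impose zero overall length change; the single axial force P common to all segments must satisfy P Σ Lᵢ/(AᵢEᵢ) = δ_free.
The series flexibility is Σ Lᵢ/(AᵢEᵢ) = 290/(550×25×10³) + 550/(725×108×10³) = 2.812×10⁻⁵ mm/N.
P = 0.8326 / 2.812×10⁻⁵ = 29610 N = 29.61 kN, compressive.
σ_{bronze} = P / A = 29610 / 725 = 40.85 MPa.

σ ≈ 40.8 MPa (compressive)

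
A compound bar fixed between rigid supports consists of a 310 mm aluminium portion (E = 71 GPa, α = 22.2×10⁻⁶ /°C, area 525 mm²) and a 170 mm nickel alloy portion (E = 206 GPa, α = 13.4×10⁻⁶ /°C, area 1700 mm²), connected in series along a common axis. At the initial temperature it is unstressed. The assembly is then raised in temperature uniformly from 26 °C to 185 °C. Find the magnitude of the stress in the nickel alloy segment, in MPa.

If the supports were absent, the total length change would be Σ αᵢΔT Lᵢ = 22.2×10⁻⁶×159×310 + 13.4×10⁻⁶×159×170 = 1.456 mm.
The rigid supports impose zero overall length change; the single axial force P common to all segments must satisfy P Σ Lᵢ/(AᵢEᵢ) = δ_free.
The series flexibility is Σ Lᵢ/(AᵢEᵢ) = 310/(525×71×10³) + 170/(1700×206×10³) = 8.802×10⁻⁶ mm/N.
So P = 1.456 / 8.802×10⁻⁶ = 165.5 kN, compressive.
σ_{nickel alloy} = P / A = 165500 / 1700 = 97.33 MPa.

σ ≈ 97.3 MPa (compressive)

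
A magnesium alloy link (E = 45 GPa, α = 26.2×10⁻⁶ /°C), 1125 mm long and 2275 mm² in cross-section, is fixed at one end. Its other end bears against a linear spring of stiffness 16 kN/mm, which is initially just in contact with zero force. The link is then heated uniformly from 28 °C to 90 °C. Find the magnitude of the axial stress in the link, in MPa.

σ ≈ 10.9 MPa (compressive)

If the spring were absent the link would lengthen by αΔT L = 26.2×10⁻⁶ × 62 × 1125 = 1.827 mm.
With a force P in the spring, the elastic change of the link is PL/(AE) and that of the spring is P/k; compatibility requires their sum to equal δ_free.
So P = δ_free / [L/(AE) + 1/k] = 1.827 / [ 1125/(2275×45×10³) + 1/(16×10³) ].
P = 1.827 / 7.349×10⁻⁵ = 24870 N.
σ = P/A = 24870/2275 = 10.93 MPa.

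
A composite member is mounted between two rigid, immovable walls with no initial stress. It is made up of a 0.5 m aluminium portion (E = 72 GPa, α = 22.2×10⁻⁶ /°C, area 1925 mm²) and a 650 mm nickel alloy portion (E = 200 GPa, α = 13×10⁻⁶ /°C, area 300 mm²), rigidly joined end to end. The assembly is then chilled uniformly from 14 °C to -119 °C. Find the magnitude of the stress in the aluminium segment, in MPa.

With the walls removed the bar would change length by δ_free = Σ αᵢΔT Lᵢ = 22.2×10⁻⁶×133×500 + 13×10⁻⁶×133×650 = 2.6 mm.
The rigid supports impose zero overall length change; the single axial force P common to all segments must satisfy P Σ Lᵢ/(AᵢEᵢ) = δ_free.
Σ Lᵢ/(AᵢEᵢ) = 500/(1925×72×10³) + 650/(300×200×10³) = 1.444×10⁻⁵ mm/N.
P = 2.6 / 1.444×10⁻⁵ = 180100 N = 180.1 kN, tensile.
σ_{aluminium} = P / A = 180100 / 1925 = 93.54 MPa.

σ ≈ 93.5 MPa (tensile)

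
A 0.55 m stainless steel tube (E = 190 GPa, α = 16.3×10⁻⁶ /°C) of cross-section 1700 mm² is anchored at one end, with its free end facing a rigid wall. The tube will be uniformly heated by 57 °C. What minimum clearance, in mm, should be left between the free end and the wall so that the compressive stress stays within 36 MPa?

g ≈ 0.407 mm

With no wall the tube would lengthen by αΔT L = 16.3×10⁻⁶ × 57 × 550 = 0.511 mm.
At the allowable stress the elastic shortening the wall may impose is σL/E = 36 × 550 / (190×10³) = 0.1042 mm.
The gap must absorb the remainder: g_min = 0.511 − 0.1042 = 0.4068 mm.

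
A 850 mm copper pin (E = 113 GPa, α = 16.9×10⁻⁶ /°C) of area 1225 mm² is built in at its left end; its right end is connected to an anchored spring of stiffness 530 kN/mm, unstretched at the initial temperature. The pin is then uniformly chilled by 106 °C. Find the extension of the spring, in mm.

δ ≈ 0.358 mm

If the spring were absent the pin would shorten by αΔT L = 16.9×10⁻⁶ × 106 × 850 = 1.523 mm.
Let P be the tensile force in the spring. The pin extends elastically by PL/(AE) and the spring stretches by P/k; together these equal δ_free.
P [ L/(AE) + 1/k ] = δ_free → P [ 850/(1225×113×10³) + 1/(530×10³) ] = 1.523.
P = 1.523 / 8.027×10⁻⁶ = 189700 N.
Spring extension = P/k = 189700/(530×10³) = 0.3579 mm.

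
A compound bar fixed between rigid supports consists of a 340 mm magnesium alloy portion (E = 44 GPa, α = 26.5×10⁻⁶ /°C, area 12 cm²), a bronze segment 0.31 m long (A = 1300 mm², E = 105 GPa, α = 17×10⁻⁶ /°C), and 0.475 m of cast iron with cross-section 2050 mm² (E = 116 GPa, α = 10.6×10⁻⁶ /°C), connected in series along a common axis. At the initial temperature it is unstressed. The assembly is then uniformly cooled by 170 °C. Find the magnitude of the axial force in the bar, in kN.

P ≈ 307 kN (tensile)

Free thermal contraction of the whole bar: Σ αᵢΔT Lᵢ = 26.5×10⁻⁶×170×340 + 17×10⁻⁶×170×310 + 10.6×10⁻⁶×170×475 = 3.284 mm.
The rigid supports impose zero overall length change; the single axial force P common to all segments must satisfy P Σ Lᵢ/(AᵢEᵢ) = δ_free.
The series flexibility is Σ Lᵢ/(AᵢEᵢ) = 340/(1200×44×10³) + 310/(1300×105×10³) + 475/(2050×116×10³) = 1.071×10⁻⁵ mm/N.
Hence P = δ_free / Σ(L/AE) = 3.284/1.071×10⁻⁵ = 306.6 kN (tensile).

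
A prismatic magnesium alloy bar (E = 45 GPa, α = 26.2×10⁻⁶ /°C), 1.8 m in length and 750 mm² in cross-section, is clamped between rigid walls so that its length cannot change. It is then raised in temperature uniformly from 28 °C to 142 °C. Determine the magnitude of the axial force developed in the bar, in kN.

The ends cannot move, so σ = EαΔT = 45×10³ × 26.2×10⁻⁶ × 114 = 134.4 MPa.
Then P = σA = 134.4 × 750 mm² = 100.8 kN, compressive.

P ≈ 101 kN (compressive)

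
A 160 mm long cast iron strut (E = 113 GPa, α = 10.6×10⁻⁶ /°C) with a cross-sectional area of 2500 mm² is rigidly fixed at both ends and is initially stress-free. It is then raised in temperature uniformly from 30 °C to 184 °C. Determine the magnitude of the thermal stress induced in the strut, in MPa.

σ ≈ 184 MPa (compressive)

The supports are rigid, so the total axial strain is zero. The restrained thermal strain is ε = αΔT = 10.6×10⁻⁶ × 154 = 1632.4×10⁻⁶.
The stress required to suppress this strain is σ = Eε = 113×10³ × 1632.4×10⁻⁶ = 184.5 MPa, compressive since the strut is trying to expand.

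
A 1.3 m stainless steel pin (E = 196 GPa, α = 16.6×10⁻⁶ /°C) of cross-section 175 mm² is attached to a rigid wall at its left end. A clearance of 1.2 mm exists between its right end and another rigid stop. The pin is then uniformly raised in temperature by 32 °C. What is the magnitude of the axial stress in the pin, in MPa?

σ ≈ 0 MPa

Unrestrained expansion: δ_free = αΔT L = 16.6×10⁻⁶ × 32 × 1300 = 0.6906 mm.
Since δ_free = 0.691 mm is less than the 1.2 mm gap, the pin never touches the wall. No axial force develops.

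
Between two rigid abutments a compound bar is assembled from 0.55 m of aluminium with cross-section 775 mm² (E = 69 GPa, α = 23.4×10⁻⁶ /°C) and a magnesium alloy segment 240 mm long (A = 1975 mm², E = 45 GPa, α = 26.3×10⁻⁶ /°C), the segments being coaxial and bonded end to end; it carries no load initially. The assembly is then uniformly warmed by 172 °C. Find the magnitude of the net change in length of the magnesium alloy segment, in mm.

With the walls removed the bar would change length by δ_free = Σ αᵢΔT Lᵢ = 23.4×10⁻⁶×172×550 + 26.3×10⁻⁶×172×240 = 3.299 mm.
Since the ends are fixed, an axial force P builds up, equal in every segment, with P · Σ Lᵢ/(AᵢEᵢ) = δ_free.
The series flexibility is Σ Lᵢ/(AᵢEᵢ) = 550/(775×69×10³) + 240/(1975×45×10³) = 1.299×10⁻⁵ mm/N.
So P = 3.299 / 1.299×10⁻⁵ = 254.1 kN, compressive.
For the magnesium alloy segment, free thermal change = 26.3×10⁻⁶×172×240 = 1.086 mm and elastic change from P = 254100×240/(1975×45×10³) = 0.6861 mm; these oppose, so the net change is 0.4 mm (segment lengthens).

|ΔL| ≈ 0.4 mm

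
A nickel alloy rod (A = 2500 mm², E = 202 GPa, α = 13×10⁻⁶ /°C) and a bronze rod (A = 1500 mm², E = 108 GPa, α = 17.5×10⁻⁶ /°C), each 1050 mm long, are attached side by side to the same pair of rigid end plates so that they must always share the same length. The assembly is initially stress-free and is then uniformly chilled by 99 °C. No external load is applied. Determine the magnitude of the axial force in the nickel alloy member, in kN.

Both members must finish at the same length. With the larger α, the bronze tends to over-contract; the plates restrain it, putting the bronze in tension and the nickel alloy in compression. With no external load the two internal forces are equal and opposite, magnitude P.
Equating the net (thermal + elastic) strains gives |α₁ − α₂|·ΔT = P·[1/(A₁E₁) + 1/(A₂E₂)].
|α₁ − α₂|·ΔT = 4.5×10⁻⁶ × 99 = 0.0004455.
1/(A₁E₁) + 1/(A₂E₂) = 1/(2500×202×10³) + 1/(1500×108×10³) = 8.153×10⁻⁹ N⁻¹.
So P = 0.0004455 / 8.153×10⁻⁹ = 54.64 kN.

P ≈ 54.6 kN (compressive in the nickel alloy)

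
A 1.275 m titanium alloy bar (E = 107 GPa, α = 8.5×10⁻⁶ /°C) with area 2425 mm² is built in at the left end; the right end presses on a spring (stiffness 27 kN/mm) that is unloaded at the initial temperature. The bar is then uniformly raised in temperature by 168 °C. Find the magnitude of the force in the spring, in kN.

The unrestrained thermal change is αΔT L = 8.5×10⁻⁶ × 168 × 1275 = 1.821 mm.
With a force P in the spring, the elastic change of the bar is PL/(AE) and that of the spring is P/k; compatibility requires their sum to equal δ_free.
So P = δ_free / [L/(AE) + 1/k] = 1.821 / [ 1275/(2425×107×10³) + 1/(27×10³) ].
P = 1.821 / 4.195×10⁻⁵ = 43400 N.

P ≈ 43.4 kN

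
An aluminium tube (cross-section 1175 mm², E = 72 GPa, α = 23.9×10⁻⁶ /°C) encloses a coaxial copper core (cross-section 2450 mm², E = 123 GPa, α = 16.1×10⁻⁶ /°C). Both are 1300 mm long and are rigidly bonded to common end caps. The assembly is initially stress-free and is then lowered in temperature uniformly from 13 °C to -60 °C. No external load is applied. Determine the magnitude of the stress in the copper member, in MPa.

Both members must finish at the same length. With the larger α, the aluminium tends to over-contract; the plates restrain it, putting the aluminium in tension and the copper in compression. With no external load the two internal forces are equal and opposite, magnitude P.
Equating the net (thermal + elastic) strains gives |α₁ − α₂|·ΔT = P·[1/(A₁E₁) + 1/(A₂E₂)].
|α₁ − α₂|·ΔT = 7.8×10⁻⁶ × 73 = 0.0005694.
1/(A₁E₁) + 1/(A₂E₂) = 1/(1175×72×10³) + 1/(2450×123×10³) = 1.514×10⁻⁸ N⁻¹.
P = 0.0005694 / 1.514×10⁻⁸ = 37610 N = 37.61 kN.
σ_{copper} = P/A₂ = 37610/2450 = 15.35 MPa, compressive.

σ ≈ 15.4 MPa (compressive)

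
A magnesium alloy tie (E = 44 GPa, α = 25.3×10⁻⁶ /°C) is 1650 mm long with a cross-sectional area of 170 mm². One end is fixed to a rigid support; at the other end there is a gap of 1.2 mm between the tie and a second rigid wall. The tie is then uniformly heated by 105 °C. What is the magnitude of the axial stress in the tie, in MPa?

σ ≈ 84.9 MPa (compressive)

If the wall were absent the tie would grow by αΔT L = 25.3×10⁻⁶ × 105 × 1650 = 4.383 mm.
After closing the 1.2 mm clearance, 4.383 − 1.2 = 3.183 mm of expansion remains to be suppressed by the wall.
That suppressed elongation corresponds to σ = E·Δ/L = 44×10³ × 3.183/1650 = 84.89 MPa.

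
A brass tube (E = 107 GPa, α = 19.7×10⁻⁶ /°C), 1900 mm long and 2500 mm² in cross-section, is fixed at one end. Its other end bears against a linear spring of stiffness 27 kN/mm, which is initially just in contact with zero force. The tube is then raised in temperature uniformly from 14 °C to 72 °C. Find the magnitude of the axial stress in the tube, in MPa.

σ ≈ 19.7 MPa (compressive)

If the spring were absent the tube would lengthen by αΔT L = 19.7×10⁻⁶ × 58 × 1900 = 2.171 mm.
Let P be the compressive force at the spring. The tube shortens elastically by PL/(AE) and the spring compresses by P/k; together these equal δ_free.
P [ L/(AE) + 1/k ] = δ_free → P [ 1900/(2500×107×10³) + 1/(27×10³) ] = 2.171.
P = 2.171 / 4.414×10⁻⁵ = 49180 N.
σ = P/A = 49180/2500 = 19.67 MPa.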